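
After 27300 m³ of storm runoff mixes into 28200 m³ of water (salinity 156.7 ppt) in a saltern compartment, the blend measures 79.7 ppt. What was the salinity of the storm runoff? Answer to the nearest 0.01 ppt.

Salt balance: 28,200×156.7 + 27,300×S = 55,500×79.7
4,418,940 + 27,300·S = 4,423,350
S = (4,423,350 − 4,418,940) / 27,300 = 0.1615 ppt

0.16 ppt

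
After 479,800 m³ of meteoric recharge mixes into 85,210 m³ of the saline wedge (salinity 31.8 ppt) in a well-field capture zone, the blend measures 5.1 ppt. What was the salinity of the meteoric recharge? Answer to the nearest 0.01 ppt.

Salt balance: 85,210×31.8 + 479,800×S = 565,010×5.1
2,709,678 + 479,800·S = 2,881,551
S = (2,881,551 − 2,709,678) / 479,800 = 0.3582 ppt

0.36 ppt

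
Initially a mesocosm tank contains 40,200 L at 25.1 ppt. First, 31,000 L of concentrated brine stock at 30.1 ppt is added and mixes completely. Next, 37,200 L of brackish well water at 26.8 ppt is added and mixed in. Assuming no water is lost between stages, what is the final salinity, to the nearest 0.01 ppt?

Conserving salt mass:
Initial salt = 40,200×25.1 = 1,009,020
After stage 1: salt = 1,009,020 + 31,000×30.1 = 1,942,120; volume = 71,200 L; S = 27.277 ppt
After stage 2: salt = 1,942,120 + 37,200×26.8 = 2,939,080; volume = 108,400 L
S = 2,939,080 / 108,400 = 27.1133 ppt

27.11 ppt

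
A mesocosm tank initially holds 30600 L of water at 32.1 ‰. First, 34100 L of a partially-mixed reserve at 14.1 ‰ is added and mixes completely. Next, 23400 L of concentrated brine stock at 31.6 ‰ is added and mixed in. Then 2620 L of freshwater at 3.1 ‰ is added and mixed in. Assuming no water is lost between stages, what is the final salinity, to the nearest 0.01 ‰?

By conservation of dissolved salt,
Initial salt = 30,600×32.1 = 982,260
After stage 1: salt = 982,260 + 34,100×14.1 = 1,463,070; volume = 64,700 L; S = 22.613 ‰
After stage 2: salt = 1,463,070 + 23,400×31.6 = 2,202,510; volume = 88,100 L; S = 25 ‰
After stage 3: salt = 2,202,510 + 2,620×3.1 = 2,210,632; volume = 90,720 L
S = 2,210,632 / 90,720 = 24.3676 ‰

24.37 ‰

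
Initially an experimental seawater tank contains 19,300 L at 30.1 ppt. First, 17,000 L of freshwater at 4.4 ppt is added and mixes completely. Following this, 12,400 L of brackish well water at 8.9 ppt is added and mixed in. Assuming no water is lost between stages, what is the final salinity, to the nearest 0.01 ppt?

15.73 ppt

Mass of salt is conserved:
Initial salt = 19,300×30.1 = 580,930
After stage 1: salt = 580,930 + 17,000×4.4 = 655,730; volume = 36,300 L; S = 18.064 ppt
After stage 2: salt = 655,730 + 12,400×8.9 = 766,090; volume = 48,700 L
S = 766,090 / 48,700 = 15.7308 ppt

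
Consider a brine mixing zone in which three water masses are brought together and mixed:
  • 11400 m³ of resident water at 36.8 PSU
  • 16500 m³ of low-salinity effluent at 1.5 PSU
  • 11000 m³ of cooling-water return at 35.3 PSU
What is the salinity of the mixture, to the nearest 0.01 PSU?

Total salt / total volume:
salt = 11,400×36.8 + 16,500×1.5 + 11,000×35.3 = 419,520 + 24,750 + 388,300 = 832,570
volume = 11,400 + 16,500 + 11,000 = 38,900 m³
S = 832,570 / 38,900 = 21.4028 PSU

21.40 PSU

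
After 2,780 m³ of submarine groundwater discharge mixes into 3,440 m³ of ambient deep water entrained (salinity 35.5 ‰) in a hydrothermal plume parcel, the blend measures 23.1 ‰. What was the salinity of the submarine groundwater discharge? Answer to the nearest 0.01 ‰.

7.76 ‰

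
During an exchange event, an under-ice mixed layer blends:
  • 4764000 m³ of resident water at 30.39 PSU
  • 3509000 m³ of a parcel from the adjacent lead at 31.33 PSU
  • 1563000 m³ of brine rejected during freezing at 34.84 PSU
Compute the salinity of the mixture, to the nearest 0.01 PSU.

31.43 PSU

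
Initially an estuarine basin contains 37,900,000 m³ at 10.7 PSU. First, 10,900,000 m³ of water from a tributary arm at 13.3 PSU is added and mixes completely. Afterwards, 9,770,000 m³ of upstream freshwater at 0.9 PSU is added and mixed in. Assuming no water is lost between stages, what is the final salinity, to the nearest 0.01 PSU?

By conservation of dissolved salt,
Initial salt = 37,900,000×10.7 = 405,530,000
After stage 1: salt = 405,530,000 + 10,900,000×13.3 = 550,500,000; volume = 48,800,000 m³; S = 11.281 PSU
After stage 2: salt = 550,500,000 + 9,770,000×0.9 = 559,293,000; volume = 58,570,000 m³
S = 559,293,000 / 58,570,000 = 9.5491 PSU

9.55 PSU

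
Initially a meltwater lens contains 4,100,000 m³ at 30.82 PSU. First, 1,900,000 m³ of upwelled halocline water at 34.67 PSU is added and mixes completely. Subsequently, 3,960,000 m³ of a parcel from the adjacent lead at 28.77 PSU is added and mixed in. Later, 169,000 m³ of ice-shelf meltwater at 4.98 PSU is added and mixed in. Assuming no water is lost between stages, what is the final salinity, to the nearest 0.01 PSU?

30.31 PSU

Conserving salt mass:
Initial salt = 4,100,000×30.82 = 126,362,000
After stage 1: salt = 126,362,000 + 1,900,000×34.67 = 192,235,000; volume = 6,000,000 m³; S = 32.039 PSU
After stage 2: salt = 192,235,000 + 3,960,000×28.77 = 306,164,200; volume = 9,960,000 m³; S = 30.739 PSU
After stage 3: salt = 306,164,200 + 169,000×4.98 = 307,005,820; volume = 10,129,000 m³
S = 307,005,820 / 10,129,000 = 30.3096 PSU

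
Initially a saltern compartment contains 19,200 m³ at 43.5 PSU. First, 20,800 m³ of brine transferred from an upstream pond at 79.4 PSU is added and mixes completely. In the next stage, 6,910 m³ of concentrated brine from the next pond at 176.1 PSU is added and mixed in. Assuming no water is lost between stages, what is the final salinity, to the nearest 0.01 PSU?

78.95 PSU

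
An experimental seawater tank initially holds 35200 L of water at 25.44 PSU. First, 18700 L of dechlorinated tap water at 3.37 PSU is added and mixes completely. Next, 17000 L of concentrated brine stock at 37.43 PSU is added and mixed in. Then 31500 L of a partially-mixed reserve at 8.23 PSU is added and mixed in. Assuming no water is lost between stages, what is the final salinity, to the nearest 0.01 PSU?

18.11 PSU

Conserving salt mass:
Initial salt = 35,200×25.44 = 895,488
After stage 1: salt = 895,488 + 18,700×3.37 = 958,507; volume = 53,900 L; S = 17.783 PSU
After stage 2: salt = 958,507 + 17,000×37.43 = 1,594,817; volume = 70,900 L; S = 22.494 PSU
After stage 3: salt = 1,594,817 + 31,500×8.23 = 1,854,062; volume = 102,400 L
S = 1,854,062 / 102,400 = 18.1061 PSU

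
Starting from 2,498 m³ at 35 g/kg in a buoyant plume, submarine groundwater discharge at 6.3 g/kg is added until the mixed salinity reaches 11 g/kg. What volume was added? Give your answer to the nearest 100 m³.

Salt balance: 2,498×35 + V×6.3 = (2,498+V)×11
87,430 + 6.3V = 27,478 + 11V
59,952 = 4.7V
V = 12,755.74 m³

12800 m³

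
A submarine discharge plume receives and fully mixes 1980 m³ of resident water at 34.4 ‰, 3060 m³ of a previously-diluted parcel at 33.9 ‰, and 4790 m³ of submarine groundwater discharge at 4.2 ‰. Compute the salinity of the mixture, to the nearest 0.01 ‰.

19.53 ‰

Total salt / total volume:
salt = 1,980×34.4 + 3,060×33.9 + 4,790×4.2 = 68,112 + 103,734 + 20,118 = 191,964
volume = 1,980 + 3,060 + 4,790 = 9,830 m³
S = 191,964 / 9,830 = 19.5284 ‰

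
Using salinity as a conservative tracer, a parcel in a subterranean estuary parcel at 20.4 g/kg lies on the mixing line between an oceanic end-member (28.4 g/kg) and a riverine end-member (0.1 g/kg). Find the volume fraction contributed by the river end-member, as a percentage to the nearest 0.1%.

28.3%

Let f be the freshwater fraction. Salt balance per unit volume:
f×0.1 + (1−f)×28.4 = 20.4
f = (28.4 − 20.4) / (28.4 − 0.1) = 8/28.3 = 0.2827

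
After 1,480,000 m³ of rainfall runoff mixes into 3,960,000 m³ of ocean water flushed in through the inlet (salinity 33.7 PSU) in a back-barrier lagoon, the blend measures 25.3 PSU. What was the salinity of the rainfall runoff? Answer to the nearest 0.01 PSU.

2.82 PSU

Salt balance: 3,960,000×33.7 + 1,480,000×S = 5,440,000×25.3
133,452,000 + 1,480,000·S = 137,632,000
S = (137,632,000 − 133,452,000) / 1,480,000 = 2.8243 PSU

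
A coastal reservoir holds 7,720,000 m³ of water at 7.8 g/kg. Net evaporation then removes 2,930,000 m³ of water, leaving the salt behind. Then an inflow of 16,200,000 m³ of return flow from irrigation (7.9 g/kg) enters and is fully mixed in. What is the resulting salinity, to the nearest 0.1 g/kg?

After evaporation: salt = 7,720,000×7.8 = 60,216,000; volume = 7,720,000 − 2,930,000 = 4,790,000 m³
After mixing: salt = 60,216,000 + 16,200,000×7.9 = 188,196,000; volume = 4,790,000 + 16,200,000 = 20,990,000 m³
S = 188,196,000 / 20,990,000 = 8.966 g/kg

9.0 g/kg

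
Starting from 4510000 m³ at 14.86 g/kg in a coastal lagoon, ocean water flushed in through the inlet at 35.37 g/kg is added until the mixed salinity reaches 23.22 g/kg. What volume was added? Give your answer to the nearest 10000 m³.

Salt balance: 4,510,000×14.86 + V×35.37 = (4,510,000+V)×23.22
67,018,600 + 35.37V = 104,722,200 + 23.22V
37,703,600 = 12.15V
V = 3,103,176.95 m³

3100000 m³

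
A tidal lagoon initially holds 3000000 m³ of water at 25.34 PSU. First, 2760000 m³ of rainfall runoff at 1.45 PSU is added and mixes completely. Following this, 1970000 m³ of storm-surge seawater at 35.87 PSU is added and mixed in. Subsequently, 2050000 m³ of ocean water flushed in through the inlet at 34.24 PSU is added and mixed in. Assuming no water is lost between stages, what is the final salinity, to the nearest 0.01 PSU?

22.58 PSU

Mass of salt is conserved:
Initial salt = 3,000,000×25.34 = 76,020,000
After stage 1: salt = 76,020,000 + 2,760,000×1.45 = 80,022,000; volume = 5,760,000 m³; S = 13.893 PSU
After stage 2: salt = 80,022,000 + 1,970,000×35.87 = 150,685,900; volume = 7,730,000 m³; S = 19.494 PSU
After stage 3: salt = 150,685,900 + 2,050,000×34.24 = 220,877,900; volume = 9,780,000 m³
S = 220,877,900 / 9,780,000 = 22.5847 PSU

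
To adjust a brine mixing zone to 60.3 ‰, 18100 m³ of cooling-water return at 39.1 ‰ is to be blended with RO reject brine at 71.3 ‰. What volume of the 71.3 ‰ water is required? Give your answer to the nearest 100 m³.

34900 m³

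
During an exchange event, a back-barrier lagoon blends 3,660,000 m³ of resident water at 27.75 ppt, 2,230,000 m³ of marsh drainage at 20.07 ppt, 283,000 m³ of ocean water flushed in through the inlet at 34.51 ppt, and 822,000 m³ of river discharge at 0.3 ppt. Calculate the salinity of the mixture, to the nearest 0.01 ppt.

Mass of salt is conserved:
salt = 3,660,000×27.75 + 2,230,000×20.07 + 283,000×34.51 + 822,000×0.3 = 101,565,000 + 44,756,100 + 9,766,330 + 246,600 = 156,334,030
volume = 3,660,000 + 2,230,000 + 283,000 + 822,000 = 6,995,000 m³
S = 156,334,030 / 6,995,000 = 22.3494 ppt

22.35 ppt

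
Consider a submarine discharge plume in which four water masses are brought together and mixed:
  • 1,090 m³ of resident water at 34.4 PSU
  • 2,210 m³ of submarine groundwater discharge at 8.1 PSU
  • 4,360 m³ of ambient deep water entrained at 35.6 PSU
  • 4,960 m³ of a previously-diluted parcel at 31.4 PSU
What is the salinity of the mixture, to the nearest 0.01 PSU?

29.03 PSU

Salt balance:
salt = 1,090×34.4 + 2,210×8.1 + 4,360×35.6 + 4,960×31.4 = 37,496 + 17,901 + 155,216 + 155,744 = 366,357
volume = 1,090 + 2,210 + 4,360 + 4,960 = 12,620 m³
S = 366,357 / 12,620 = 29.0299 PSU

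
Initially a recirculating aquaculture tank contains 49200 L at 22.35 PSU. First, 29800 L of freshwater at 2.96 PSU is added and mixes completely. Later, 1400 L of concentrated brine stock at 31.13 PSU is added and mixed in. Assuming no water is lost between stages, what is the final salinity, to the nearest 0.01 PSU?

15.32 PSU

By conservation of dissolved salt,
Initial salt = 49,200×22.35 = 1,099,620
After stage 1: salt = 1,099,620 + 29,800×2.96 = 1,187,828; volume = 79,000 L; S = 15.036 PSU
After stage 2: salt = 1,187,828 + 1,400×31.13 = 1,231,410; volume = 80,400 L
S = 1,231,410 / 80,400 = 15.316 PSU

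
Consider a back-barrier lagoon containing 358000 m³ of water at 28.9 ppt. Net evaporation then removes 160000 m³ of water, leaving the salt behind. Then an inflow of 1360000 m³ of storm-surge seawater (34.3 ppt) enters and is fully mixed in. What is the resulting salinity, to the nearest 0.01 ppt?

After evaporation: salt = 358,000×28.9 = 10,346,200; volume = 358,000 − 160,000 = 198,000 m³
After mixing: salt = 10,346,200 + 1,360,000×34.3 = 56,994,200; volume = 198,000 + 1,360,000 = 1,558,000 m³
S = 56,994,200 / 1,558,000 = 36.5816 ppt

36.58 ppt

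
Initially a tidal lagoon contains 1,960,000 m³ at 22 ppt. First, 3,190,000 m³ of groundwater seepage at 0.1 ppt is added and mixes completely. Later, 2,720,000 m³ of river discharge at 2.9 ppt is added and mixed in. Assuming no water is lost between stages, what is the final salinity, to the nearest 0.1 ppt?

Weighted by volume,
Initial salt = 1,960,000×22 = 43,120,000
After stage 1: salt = 43,120,000 + 3,190,000×0.1 = 43,439,000; volume = 5,150,000 m³; S = 8.435 ppt
After stage 2: salt = 43,439,000 + 2,720,000×2.9 = 51,327,000; volume = 7,870,000 m³
S = 51,327,000 / 7,870,000 = 6.5219 ppt

6.5 ppt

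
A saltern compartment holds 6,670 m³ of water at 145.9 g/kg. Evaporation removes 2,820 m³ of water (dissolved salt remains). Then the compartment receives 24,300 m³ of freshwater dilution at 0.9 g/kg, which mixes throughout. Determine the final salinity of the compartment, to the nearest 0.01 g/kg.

After evaporation: salt = 6,670×145.9 = 973,153; volume = 6,670 − 2,820 = 3,850 m³
After mixing: salt = 973,153 + 24,300×0.9 = 995,023; volume = 3,850 + 24,300 = 28,150 m³
S = 995,023 / 28,150 = 35.3472 g/kg

35.35 g/kg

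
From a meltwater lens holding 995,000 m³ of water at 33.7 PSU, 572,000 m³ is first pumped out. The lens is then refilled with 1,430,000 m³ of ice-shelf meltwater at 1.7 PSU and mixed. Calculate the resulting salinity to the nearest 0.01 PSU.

9.00 PSU

Remaining after removal: 423,000 m³ at 33.7 PSU (salt = 14,255,100)
After addition: salt = 14,255,100 + 1,430,000×1.7 = 16,686,100; volume = 1,853,000 m³
S = 16,686,100 / 1,853,000 = 9.0049 PSU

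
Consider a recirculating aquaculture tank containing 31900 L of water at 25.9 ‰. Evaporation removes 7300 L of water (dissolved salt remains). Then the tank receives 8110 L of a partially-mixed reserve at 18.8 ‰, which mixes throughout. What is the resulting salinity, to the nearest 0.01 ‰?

After evaporation: salt = 31,900×25.9 = 826,210; volume = 31,900 − 7,300 = 24,600 L
After mixing: salt = 826,210 + 8,110×18.8 = 978,678; volume = 24,600 + 8,110 = 32,710 L
S = 978,678 / 32,710 = 29.9198 ‰

29.92 ‰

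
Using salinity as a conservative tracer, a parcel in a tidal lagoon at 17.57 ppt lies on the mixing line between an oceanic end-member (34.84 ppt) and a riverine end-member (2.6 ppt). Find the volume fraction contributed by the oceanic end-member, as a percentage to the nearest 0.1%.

Let g be the oceanic fraction. Salt balance per unit volume:
g×34.84 + (1−g)×2.6 = 17.57
g = (17.57 − 2.6) / (34.84 − 2.6) = 14.97/32.24 = 0.4643

46.4%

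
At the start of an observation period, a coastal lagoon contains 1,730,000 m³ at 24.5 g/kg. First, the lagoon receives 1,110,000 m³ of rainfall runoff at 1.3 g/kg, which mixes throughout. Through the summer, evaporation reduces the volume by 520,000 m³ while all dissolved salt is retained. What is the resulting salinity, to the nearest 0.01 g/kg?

18.89 g/kg

After mixing: salt = 1,730,000×24.5 + 1,110,000×1.3 = 43,828,000; volume = 2,840,000 m³
After evaporation: salt unchanged = 43,828,000; volume = 2,840,000 − 520,000 = 2,320,000 m³
S = 43,828,000 / 2,320,000 = 18.8914 g/kg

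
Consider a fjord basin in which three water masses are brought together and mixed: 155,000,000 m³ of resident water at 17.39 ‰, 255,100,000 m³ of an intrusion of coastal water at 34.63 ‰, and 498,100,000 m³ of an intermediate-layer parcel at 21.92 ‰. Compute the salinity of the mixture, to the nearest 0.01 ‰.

24.72 ‰

Conserving salt mass:
salt = 155,000,000×17.39 + 255,100,000×34.63 + 498,100,000×21.92 = 2,695,450,000 + 8,834,113,000 + 10,918,352,000 = 22,447,915,000
volume = 155,000,000 + 255,100,000 + 498,100,000 = 908,200,000 m³
S = 22,447,915,000 / 908,200,000 = 24.7169 ‰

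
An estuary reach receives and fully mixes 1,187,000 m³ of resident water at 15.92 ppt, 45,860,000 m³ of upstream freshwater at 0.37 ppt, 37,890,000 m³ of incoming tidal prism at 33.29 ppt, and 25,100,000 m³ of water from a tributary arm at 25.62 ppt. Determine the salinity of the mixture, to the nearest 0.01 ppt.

17.63 ppt

Mass of salt is conserved:
salt = 1,187,000×15.92 + 45,860,000×0.37 + 37,890,000×33.29 + 25,100,000×25.62 = 18,897,040 + 16,968,200 + 1,261,358,100 + 643,062,000 = 1,940,285,340
volume = 1,187,000 + 45,860,000 + 37,890,000 + 25,100,000 = 110,037,000 m³
S = 1,940,285,340 / 110,037,000 = 17.633 ppt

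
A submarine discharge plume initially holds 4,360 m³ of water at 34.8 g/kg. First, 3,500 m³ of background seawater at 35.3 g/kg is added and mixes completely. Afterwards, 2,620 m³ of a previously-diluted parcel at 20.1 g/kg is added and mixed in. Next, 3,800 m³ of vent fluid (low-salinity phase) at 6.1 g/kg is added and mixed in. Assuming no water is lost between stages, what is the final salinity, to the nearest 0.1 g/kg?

24.6 g/kg

By conservation of dissolved salt,
Initial salt = 4,360×34.8 = 151,728
After stage 1: salt = 151,728 + 3,500×35.3 = 275,278; volume = 7,860 m³; S = 35.023 g/kg
After stage 2: salt = 275,278 + 2,620×20.1 = 327,940; volume = 10,480 m³; S = 31.292 g/kg
After stage 3: salt = 327,940 + 3,800×6.1 = 351,120; volume = 14,280 m³
S = 351,120 / 14,280 = 24.5882 g/kg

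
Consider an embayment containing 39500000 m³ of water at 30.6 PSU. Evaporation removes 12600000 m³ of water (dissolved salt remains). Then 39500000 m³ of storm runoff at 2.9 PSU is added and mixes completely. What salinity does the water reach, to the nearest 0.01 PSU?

After evaporation: salt = 39,500,000×30.6 = 1,208,700,000; volume = 39,500,000 − 12,600,000 = 26,900,000 m³
After mixing: salt = 1,208,700,000 + 39,500,000×2.9 = 1,323,250,000; volume = 26,900,000 + 39,500,000 = 66,400,000 m³
S = 1,323,250,000 / 66,400,000 = 19.9285 PSU

19.93 PSU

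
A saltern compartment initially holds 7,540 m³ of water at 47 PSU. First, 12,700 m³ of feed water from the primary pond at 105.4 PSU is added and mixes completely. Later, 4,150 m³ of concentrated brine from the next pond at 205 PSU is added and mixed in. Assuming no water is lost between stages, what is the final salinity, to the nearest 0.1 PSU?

104.3 PSU

Conserving salt mass:
Initial salt = 7,540×47 = 354,380
After stage 1: salt = 354,380 + 12,700×105.4 = 1,692,960; volume = 20,240 m³; S = 83.644 PSU
After stage 2: salt = 1,692,960 + 4,150×205 = 2,543,710; volume = 24,390 m³
S = 2,543,710 / 24,390 = 104.2932 PSU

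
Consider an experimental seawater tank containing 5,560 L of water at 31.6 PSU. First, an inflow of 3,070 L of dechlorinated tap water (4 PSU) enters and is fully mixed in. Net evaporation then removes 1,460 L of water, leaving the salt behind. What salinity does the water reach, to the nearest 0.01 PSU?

26.22 PSU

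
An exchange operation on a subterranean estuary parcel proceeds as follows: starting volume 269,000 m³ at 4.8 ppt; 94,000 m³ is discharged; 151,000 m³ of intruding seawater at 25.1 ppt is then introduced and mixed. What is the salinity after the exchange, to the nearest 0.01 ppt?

14.20 ppt

Remaining after removal: 175,000 m³ at 4.8 ppt (salt = 840,000)
After addition: salt = 840,000 + 151,000×25.1 = 4,630,100; volume = 326,000 m³
S = 4,630,100 / 326,000 = 14.2028 ppt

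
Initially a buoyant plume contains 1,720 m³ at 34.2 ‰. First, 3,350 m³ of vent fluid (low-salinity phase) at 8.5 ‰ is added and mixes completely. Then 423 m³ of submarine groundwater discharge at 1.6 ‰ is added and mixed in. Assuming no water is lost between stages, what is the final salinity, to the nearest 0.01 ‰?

16.02 ‰

Salt balance:
Initial salt = 1,720×34.2 = 58,824
After stage 1: salt = 58,824 + 3,350×8.5 = 87,299; volume = 5,070 m³; S = 17.219 ‰
After stage 2: salt = 87,299 + 423×1.6 = 87,975.8; volume = 5,493 m³
S = 87,975.8 / 5,493 = 16.016 ‰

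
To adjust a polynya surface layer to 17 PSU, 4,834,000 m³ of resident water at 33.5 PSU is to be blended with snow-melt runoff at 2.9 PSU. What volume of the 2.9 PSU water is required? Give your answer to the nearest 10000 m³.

5660000 m³

Salt balance: 4,834,000×33.5 + V×2.9 = (4,834,000+V)×17
161,939,000 + 2.9V = 82,178,000 + 17V
79,761,000 = 14.1V
V = 5,656,808.51 m³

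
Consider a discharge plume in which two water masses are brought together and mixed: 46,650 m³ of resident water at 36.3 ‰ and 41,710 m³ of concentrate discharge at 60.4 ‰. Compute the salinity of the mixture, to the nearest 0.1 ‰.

47.7 ‰

Total salt / total volume:
salt = 46,650×36.3 + 41,710×60.4 = 1,693,395 + 2,519,284 = 4,212,679
volume = 46,650 + 41,710 = 88,360 m³
S = 4,212,679 / 88,360 = 47.676 ‰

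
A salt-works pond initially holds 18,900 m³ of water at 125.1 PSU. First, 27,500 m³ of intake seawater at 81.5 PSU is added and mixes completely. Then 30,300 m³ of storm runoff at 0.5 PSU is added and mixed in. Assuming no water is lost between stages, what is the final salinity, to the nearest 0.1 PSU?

60.2 PSU

Weighted by volume,
Initial salt = 18,900×125.1 = 2,364,390
After stage 1: salt = 2,364,390 + 27,500×81.5 = 4,605,640; volume = 46,400 m³; S = 99.259 PSU
After stage 2: salt = 4,605,640 + 30,300×0.5 = 4,620,790; volume = 76,700 m³
S = 4,620,790 / 76,700 = 60.245 PSU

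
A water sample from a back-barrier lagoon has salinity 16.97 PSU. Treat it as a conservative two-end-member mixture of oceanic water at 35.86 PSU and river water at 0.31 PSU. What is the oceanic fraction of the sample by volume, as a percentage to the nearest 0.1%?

Let g be the oceanic fraction. Salt balance per unit volume:
g×35.86 + (1−g)×0.31 = 16.97
g = (16.97 − 0.31) / (35.86 − 0.31) = 16.66/35.55 = 0.4686

46.9%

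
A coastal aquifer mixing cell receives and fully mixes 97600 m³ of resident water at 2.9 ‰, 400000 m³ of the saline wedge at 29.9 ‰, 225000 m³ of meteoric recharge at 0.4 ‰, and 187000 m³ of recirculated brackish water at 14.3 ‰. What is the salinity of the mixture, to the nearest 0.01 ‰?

16.50 ‰

Conserving salt mass:
salt = 97,600×2.9 + 400,000×29.9 + 225,000×0.4 + 187,000×14.3 = 283,040 + 11,960,000 + 90,000 + 2,674,100 = 15,007,140
volume = 97,600 + 400,000 + 225,000 + 187,000 = 909,600 m³
S = 15,007,140 / 909,600 = 16.4986 ‰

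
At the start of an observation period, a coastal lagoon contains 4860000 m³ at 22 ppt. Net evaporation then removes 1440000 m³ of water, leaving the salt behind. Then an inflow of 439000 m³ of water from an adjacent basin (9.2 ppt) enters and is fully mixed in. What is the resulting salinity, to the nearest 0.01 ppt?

28.75 ppt

After evaporation: salt = 4,860,000×22 = 106,920,000; volume = 4,860,000 − 1,440,000 = 3,420,000 m³
After mixing: salt = 106,920,000 + 439,000×9.2 = 110,958,800; volume = 3,420,000 + 439,000 = 3,859,000 m³
S = 110,958,800 / 3,859,000 = 28.7533 ppt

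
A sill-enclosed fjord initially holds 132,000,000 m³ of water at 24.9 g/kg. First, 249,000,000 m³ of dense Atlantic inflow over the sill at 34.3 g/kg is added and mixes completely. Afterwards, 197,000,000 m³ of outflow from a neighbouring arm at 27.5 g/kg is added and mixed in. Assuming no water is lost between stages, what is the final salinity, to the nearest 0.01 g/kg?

29.84 g/kg

Mass of salt is conserved:
Initial salt = 132,000,000×24.9 = 3,286,800,000
After stage 1: salt = 3,286,800,000 + 249,000,000×34.3 = 11,827,500,000; volume = 381,000,000 m³; S = 31.043 g/kg
After stage 2: salt = 11,827,500,000 + 197,000,000×27.5 = 17,245,000,000; volume = 578,000,000 m³
S = 17,245,000,000 / 578,000,000 = 29.8356 g/kg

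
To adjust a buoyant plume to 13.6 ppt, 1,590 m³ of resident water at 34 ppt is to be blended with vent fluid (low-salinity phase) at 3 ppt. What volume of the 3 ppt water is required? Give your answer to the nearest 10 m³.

3060 m³

Salt balance: 1,590×34 + V×3 = (1,590+V)×13.6
54,060 + 3V = 21,624 + 13.6V
32,436 = 10.6V
V = 3,060 m³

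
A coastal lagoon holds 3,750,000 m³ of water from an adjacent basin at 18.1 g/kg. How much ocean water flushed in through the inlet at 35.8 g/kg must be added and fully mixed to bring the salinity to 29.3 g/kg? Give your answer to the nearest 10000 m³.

Salt balance: 3,750,000×18.1 + V×35.8 = (3,750,000+V)×29.3
67,875,000 + 35.8V = 109,875,000 + 29.3V
42,000,000 = 6.5V
V = 6,461,538.46 m³

6460000 m³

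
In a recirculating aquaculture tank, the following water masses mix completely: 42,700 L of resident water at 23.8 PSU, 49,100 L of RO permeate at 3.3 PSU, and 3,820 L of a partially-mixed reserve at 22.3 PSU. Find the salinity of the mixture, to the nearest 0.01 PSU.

13.21 PSU

Conserving salt mass:
salt = 42,700×23.8 + 49,100×3.3 + 3,820×22.3 = 1,016,260 + 162,030 + 85,186 = 1,263,476
volume = 42,700 + 49,100 + 3,820 = 95,620 L
S = 1,263,476 / 95,620 = 13.2135 PSU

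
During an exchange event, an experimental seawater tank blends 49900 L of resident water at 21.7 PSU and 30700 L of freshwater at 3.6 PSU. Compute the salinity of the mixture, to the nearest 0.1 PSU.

Total salt / total volume:
salt = 49,900×21.7 + 30,700×3.6 = 1,082,830 + 110,520 = 1,193,350
volume = 49,900 + 30,700 = 80,600 L
S = 1,193,350 / 80,600 = 14.806 PSU

14.8 PSU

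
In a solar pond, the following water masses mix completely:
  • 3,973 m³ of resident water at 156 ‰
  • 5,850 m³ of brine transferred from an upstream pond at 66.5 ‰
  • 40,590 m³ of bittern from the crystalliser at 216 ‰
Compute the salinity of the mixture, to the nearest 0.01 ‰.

By conservation of dissolved salt,
salt = 3,973×156 + 5,850×66.5 + 40,590×216 = 619,788 + 389,025 + 8,767,440 = 9,776,253
volume = 3,973 + 5,850 + 40,590 = 50,413 m³
S = 9,776,253 / 50,413 = 193.9233 ‰

193.92 ‰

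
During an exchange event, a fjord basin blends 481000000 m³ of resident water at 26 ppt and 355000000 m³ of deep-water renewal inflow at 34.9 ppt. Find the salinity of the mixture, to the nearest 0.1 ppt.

Weighted by volume,
salt = 481,000,000×26 + 355,000,000×34.9 = 12,506,000,000 + 12,389,500,000 = 24,895,500,000
volume = 481,000,000 + 355,000,000 = 836,000,000 m³
S = 24,895,500,000 / 836,000,000 = 29.779 ppt

29.8 ppt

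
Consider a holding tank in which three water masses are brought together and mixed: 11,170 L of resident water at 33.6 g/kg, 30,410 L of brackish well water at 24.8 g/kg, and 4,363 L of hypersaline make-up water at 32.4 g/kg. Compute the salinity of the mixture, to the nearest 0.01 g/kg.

27.66 g/kg

By conservation of dissolved salt,
salt = 11,170×33.6 + 30,410×24.8 + 4,363×32.4 = 375,312 + 754,168 + 141,361.2 = 1,270,841.2
volume = 11,170 + 30,410 + 4,363 = 45,943 L
S = 1,270,841.2 / 45,943 = 27.6613 g/kg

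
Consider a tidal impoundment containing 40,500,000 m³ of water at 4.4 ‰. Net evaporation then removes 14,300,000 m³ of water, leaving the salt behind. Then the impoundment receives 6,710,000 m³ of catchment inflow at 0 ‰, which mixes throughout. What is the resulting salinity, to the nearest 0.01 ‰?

5.41 ‰

After evaporation: salt = 40,500,000×4.4 = 178,200,000; volume = 40,500,000 − 14,300,000 = 26,200,000 m³
After mixing: salt = 178,200,000 + 6,710,000×0 = 178,200,000; volume = 26,200,000 + 6,710,000 = 32,910,000 m³
S = 178,200,000 / 32,910,000 = 5.4148 ‰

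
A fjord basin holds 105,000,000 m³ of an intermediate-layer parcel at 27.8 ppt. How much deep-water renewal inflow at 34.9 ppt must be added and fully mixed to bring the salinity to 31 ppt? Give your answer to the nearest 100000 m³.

86200000 m³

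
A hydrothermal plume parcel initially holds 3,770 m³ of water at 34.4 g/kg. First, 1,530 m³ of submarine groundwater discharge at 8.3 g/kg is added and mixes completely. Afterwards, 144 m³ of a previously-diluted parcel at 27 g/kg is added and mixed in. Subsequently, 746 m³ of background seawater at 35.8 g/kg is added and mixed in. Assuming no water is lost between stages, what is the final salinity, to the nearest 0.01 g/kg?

Mass of salt is conserved:
Initial salt = 3,770×34.4 = 129,688
After stage 1: salt = 129,688 + 1,530×8.3 = 142,387; volume = 5,300 m³; S = 26.865 g/kg
After stage 2: salt = 142,387 + 144×27 = 146,275; volume = 5,444 m³; S = 26.869 g/kg
After stage 3: salt = 146,275 + 746×35.8 = 172,981.8; volume = 6,190 m³
S = 172,981.8 / 6,190 = 27.9454 g/kg

27.95 g/kg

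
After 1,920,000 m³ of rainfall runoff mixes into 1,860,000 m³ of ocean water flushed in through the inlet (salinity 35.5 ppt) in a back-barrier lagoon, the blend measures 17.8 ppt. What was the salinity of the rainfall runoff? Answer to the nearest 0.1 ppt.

0.7 ppt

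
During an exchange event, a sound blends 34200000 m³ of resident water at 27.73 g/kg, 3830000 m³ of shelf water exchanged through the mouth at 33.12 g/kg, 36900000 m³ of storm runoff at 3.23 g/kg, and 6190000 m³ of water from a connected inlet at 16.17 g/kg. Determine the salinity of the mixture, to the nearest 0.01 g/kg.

15.96 g/kg

Weighted by volume,
salt = 34,200,000×27.73 + 3,830,000×33.12 + 36,900,000×3.23 + 6,190,000×16.17 = 948,366,000 + 126,849,600 + 119,187,000 + 100,092,300 = 1,294,494,900
volume = 34,200,000 + 3,830,000 + 36,900,000 + 6,190,000 = 81,120,000 m³
S = 1,294,494,900 / 81,120,000 = 15.9578 g/kg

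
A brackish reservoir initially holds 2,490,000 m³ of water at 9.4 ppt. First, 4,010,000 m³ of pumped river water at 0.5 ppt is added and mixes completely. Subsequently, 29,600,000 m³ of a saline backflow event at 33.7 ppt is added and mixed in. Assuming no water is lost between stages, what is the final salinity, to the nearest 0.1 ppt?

28.3 ppt

By conservation of dissolved salt,
Initial salt = 2,490,000×9.4 = 23,406,000
After stage 1: salt = 23,406,000 + 4,010,000×0.5 = 25,411,000; volume = 6,500,000 m³; S = 3.909 ppt
After stage 2: salt = 25,411,000 + 29,600,000×33.7 = 1,022,931,000; volume = 36,100,000 m³
S = 1,022,931,000 / 36,100,000 = 28.336 ppt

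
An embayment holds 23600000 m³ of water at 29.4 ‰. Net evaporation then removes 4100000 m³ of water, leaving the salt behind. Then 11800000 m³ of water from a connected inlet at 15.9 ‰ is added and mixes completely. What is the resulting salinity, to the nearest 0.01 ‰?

28.16 ‰

After evaporation: salt = 23,600,000×29.4 = 693,840,000; volume = 23,600,000 − 4,100,000 = 19,500,000 m³
After mixing: salt = 693,840,000 + 11,800,000×15.9 = 881,460,000; volume = 19,500,000 + 11,800,000 = 31,300,000 m³
S = 881,460,000 / 31,300,000 = 28.1617 ‰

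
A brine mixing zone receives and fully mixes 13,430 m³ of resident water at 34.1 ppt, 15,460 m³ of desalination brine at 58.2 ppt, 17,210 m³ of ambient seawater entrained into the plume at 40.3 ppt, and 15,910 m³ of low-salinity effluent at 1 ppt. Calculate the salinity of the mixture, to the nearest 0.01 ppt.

33.34 ppt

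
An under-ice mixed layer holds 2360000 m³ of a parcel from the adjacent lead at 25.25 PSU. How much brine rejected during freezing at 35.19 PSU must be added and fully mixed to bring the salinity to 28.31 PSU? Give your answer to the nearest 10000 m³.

Salt balance: 2,360,000×25.25 + V×35.19 = (2,360,000+V)×28.31
59,590,000 + 35.19V = 66,811,600 + 28.31V
7,221,600 = 6.88V
V = 1,049,651.16 m³

1050000 m³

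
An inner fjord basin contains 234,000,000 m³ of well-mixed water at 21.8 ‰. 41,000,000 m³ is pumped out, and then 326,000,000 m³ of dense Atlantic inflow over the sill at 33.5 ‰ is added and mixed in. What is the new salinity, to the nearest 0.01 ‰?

Remaining after removal: 193,000,000 m³ at 21.8 ‰ (salt = 4,207,400,000)
After addition: salt = 4,207,400,000 + 326,000,000×33.5 = 15,128,400,000; volume = 519,000,000 m³
S = 15,128,400,000 / 519,000,000 = 29.1491 ‰

29.15 ‰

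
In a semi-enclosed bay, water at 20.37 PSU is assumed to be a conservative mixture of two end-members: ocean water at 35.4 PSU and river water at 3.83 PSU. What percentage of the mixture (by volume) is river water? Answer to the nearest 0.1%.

Let f be the freshwater fraction. Salt balance per unit volume:
f×3.83 + (1−f)×35.4 = 20.37
f = (35.4 − 20.37) / (35.4 − 3.83) = 15.03/31.57 = 0.4761

47.6%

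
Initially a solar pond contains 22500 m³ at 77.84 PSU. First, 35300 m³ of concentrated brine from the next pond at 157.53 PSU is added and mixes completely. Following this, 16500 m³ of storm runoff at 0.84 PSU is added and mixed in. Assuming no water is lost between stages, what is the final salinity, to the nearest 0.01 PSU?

Weighted by volume,
Initial salt = 22,500×77.84 = 1,751,400
After stage 1: salt = 1,751,400 + 35,300×157.53 = 7,312,209; volume = 57,800 m³; S = 126.509 PSU
After stage 2: salt = 7,312,209 + 16,500×0.84 = 7,326,069; volume = 74,300 m³
S = 7,326,069 / 74,300 = 98.6012 PSU

98.60 PSU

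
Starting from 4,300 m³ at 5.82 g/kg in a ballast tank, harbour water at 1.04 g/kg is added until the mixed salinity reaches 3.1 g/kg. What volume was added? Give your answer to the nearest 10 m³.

Salt balance: 4,300×5.82 + V×1.04 = (4,300+V)×3.1
25,026 + 1.04V = 13,330 + 3.1V
11,696 = 2.06V
V = 5,677.67 m³

5680 m³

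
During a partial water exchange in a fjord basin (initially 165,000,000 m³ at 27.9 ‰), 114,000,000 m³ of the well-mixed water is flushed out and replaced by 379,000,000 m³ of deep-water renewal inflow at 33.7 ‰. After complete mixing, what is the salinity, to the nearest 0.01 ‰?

Remaining after removal: 51,000,000 m³ at 27.9 ‰ (salt = 1,422,900,000)
After addition: salt = 1,422,900,000 + 379,000,000×33.7 = 14,195,200,000; volume = 430,000,000 m³
S = 14,195,200,000 / 430,000,000 = 33.0121 ‰

33.01 ‰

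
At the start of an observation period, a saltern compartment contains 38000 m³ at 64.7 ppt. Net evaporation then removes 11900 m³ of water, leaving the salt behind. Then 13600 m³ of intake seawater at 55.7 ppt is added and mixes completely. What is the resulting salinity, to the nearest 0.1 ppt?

81.0 ppt

After evaporation: salt = 38,000×64.7 = 2,458,600; volume = 38,000 − 11,900 = 26,100 m³
After mixing: salt = 2,458,600 + 13,600×55.7 = 3,216,120; volume = 26,100 + 13,600 = 39,700 m³
S = 3,216,120 / 39,700 = 81.0106 ppt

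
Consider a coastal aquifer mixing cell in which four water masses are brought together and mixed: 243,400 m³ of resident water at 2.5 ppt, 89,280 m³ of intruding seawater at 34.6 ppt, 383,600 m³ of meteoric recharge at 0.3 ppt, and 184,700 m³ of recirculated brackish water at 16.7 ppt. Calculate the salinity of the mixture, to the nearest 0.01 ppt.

7.66 ppt

Conserving salt mass:
salt = 243,400×2.5 + 89,280×34.6 + 383,600×0.3 + 184,700×16.7 = 608,500 + 3,089,088 + 115,080 + 3,084,490 = 6,897,158
volume = 243,400 + 89,280 + 383,600 + 184,700 = 900,980 m³
S = 6,897,158 / 900,980 = 7.6552 ppt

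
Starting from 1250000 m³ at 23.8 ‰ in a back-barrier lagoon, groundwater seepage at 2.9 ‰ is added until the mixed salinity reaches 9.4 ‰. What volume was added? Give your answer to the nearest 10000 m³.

Salt balance: 1,250,000×23.8 + V×2.9 = (1,250,000+V)×9.4
29,750,000 + 2.9V = 11,750,000 + 9.4V
18,000,000 = 6.5V
V = 2,769,230.77 m³

2770000 m³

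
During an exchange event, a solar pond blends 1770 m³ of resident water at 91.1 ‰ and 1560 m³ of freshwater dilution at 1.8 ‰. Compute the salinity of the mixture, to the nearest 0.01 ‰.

By conservation of dissolved salt,
salt = 1,770×91.1 + 1,560×1.8 = 161,247 + 2,808 = 164,055
volume = 1,770 + 1,560 = 3,330 m³
S = 164,055 / 3,330 = 49.2658 ‰

49.27 ‰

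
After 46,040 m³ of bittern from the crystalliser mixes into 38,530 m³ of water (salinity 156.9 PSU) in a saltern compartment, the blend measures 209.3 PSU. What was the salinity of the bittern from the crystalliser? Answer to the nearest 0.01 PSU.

Salt balance: 38,530×156.9 + 46,040×S = 84,570×209.3
6,045,357 + 46,040·S = 17,700,501
S = (17,700,501 − 6,045,357) / 46,040 = 253.1526 PSU

253.15 PSU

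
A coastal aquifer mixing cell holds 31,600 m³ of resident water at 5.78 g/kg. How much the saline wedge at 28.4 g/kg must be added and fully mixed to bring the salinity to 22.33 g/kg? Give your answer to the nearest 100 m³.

Salt balance: 31,600×5.78 + V×28.4 = (31,600+V)×22.33
182,648 + 28.4V = 705,628 + 22.33V
522,980 = 6.07V
V = 86,158.15 m³

86200 m³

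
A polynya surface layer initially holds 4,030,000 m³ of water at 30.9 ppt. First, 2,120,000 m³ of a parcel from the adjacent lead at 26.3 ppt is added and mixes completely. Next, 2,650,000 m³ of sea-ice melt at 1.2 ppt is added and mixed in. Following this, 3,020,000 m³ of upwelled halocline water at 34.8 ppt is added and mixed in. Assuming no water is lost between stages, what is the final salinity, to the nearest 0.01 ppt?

Mass of salt is conserved:
Initial salt = 4,030,000×30.9 = 124,527,000
After stage 1: salt = 124,527,000 + 2,120,000×26.3 = 180,283,000; volume = 6,150,000 m³; S = 29.314 ppt
After stage 2: salt = 180,283,000 + 2,650,000×1.2 = 183,463,000; volume = 8,800,000 m³; S = 20.848 ppt
After stage 3: salt = 183,463,000 + 3,020,000×34.8 = 288,559,000; volume = 11,820,000 m³
S = 288,559,000 / 11,820,000 = 24.4128 ppt

24.41 ppt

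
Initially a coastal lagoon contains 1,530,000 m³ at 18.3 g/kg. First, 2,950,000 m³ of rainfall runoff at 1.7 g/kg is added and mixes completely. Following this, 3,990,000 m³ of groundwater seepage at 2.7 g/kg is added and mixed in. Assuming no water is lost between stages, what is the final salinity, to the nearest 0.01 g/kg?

5.17 g/kg

Conserving salt mass:
Initial salt = 1,530,000×18.3 = 27,999,000
After stage 1: salt = 27,999,000 + 2,950,000×1.7 = 33,014,000; volume = 4,480,000 m³; S = 7.369 g/kg
After stage 2: salt = 33,014,000 + 3,990,000×2.7 = 43,787,000; volume = 8,470,000 m³
S = 43,787,000 / 8,470,000 = 5.1697 g/kg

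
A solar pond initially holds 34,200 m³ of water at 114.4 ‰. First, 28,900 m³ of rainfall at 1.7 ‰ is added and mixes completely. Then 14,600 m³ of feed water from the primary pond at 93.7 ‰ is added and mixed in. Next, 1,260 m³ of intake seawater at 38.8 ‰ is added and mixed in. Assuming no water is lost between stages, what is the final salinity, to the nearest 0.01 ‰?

68.12 ‰

Total salt / total volume:
Initial salt = 34,200×114.4 = 3,912,480
After stage 1: salt = 3,912,480 + 28,900×1.7 = 3,961,610; volume = 63,100 m³; S = 62.783 ‰
After stage 2: salt = 3,961,610 + 14,600×93.7 = 5,329,630; volume = 77,700 m³; S = 68.592 ‰
After stage 3: salt = 5,329,630 + 1,260×38.8 = 5,378,518; volume = 78,960 m³
S = 5,378,518 / 78,960 = 68.117 ‰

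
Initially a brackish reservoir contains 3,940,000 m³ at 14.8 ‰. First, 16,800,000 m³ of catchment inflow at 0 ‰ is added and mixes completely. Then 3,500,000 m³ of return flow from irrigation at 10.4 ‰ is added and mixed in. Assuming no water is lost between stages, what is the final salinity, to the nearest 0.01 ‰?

3.91 ‰

Salt balance:
Initial salt = 3,940,000×14.8 = 58,312,000
After stage 1: salt = 58,312,000 + 16,800,000×0 = 58,312,000; volume = 20,740,000 m³; S = 2.812 ‰
After stage 2: salt = 58,312,000 + 3,500,000×10.4 = 94,712,000; volume = 24,240,000 m³
S = 94,712,000 / 24,240,000 = 3.9073 ‰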